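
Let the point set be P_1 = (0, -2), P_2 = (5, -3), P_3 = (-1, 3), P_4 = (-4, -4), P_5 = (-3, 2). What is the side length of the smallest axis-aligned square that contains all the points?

9

The bounding box has width 9 and height 7.
An axis-aligned square enclosing the set must have side ≥ max(width, height).
So the minimum side is max(9, 7) = 9.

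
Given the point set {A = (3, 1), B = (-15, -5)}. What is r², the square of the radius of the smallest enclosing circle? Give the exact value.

The smallest circle enclosing two points has them as diameter endpoints.
Centre = midpoint = (-6, -2); r² = |AB|²/4 = 360/4 = 90.

90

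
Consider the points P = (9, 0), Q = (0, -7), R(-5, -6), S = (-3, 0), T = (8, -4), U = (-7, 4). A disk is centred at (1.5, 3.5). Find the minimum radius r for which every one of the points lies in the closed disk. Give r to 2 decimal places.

The required radius is the distance from (1.5, 3.5) to the farthest point.
Squared distances: 68.5, 112.5, 132.5, 32.5, 98.5, 72.5.
Maximum is 132.5, attained at R.
r = √(132.5) ≈ 11.51.

11.51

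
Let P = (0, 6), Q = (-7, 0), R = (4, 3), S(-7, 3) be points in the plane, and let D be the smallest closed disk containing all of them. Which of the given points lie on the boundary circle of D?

A smallest enclosing disk is always determined by at most three of the input points on its boundary.
The farthest pair is Q–R with squared distance 130. The circle on this segment as diameter has centre (-1.5, 1.5) and r² = 130/4 = 32.5.
Check P: distance² to centre = 22.5 ≤ 32.5, so it lies inside.
All remaining points lie in this disk, and no smaller disk contains both endpoints, so this is the minimum enclosing circle.
The points at distance exactly r from the centre are Q, R, S — 3 points.

Q, R, S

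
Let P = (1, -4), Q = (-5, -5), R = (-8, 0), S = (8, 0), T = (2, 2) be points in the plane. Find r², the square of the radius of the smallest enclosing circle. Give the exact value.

64

By Welzl's lemma the MEC is supported by two points (diametrically opposite) or three points (on a circumcircle).
The farthest pair is R–S with squared distance 256. The circle on this segment as diameter has centre (0, 0) and r² = 256/4 = 64.
Check P: distance² to centre = 17 ≤ 64, so it lies inside.
All remaining points lie in this disk, and no smaller disk contains both endpoints, so this is the minimum enclosing circle.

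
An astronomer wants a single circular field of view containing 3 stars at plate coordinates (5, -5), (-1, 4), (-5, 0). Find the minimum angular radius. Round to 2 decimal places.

5.70

Call the three points A, B, C in the order given.
Side lengths²: AB² = 117, AC² = 125, BC² = 32.
Since AC² = 125 < 117 + 32 = 149, the triangle is acute, so the smallest enclosing circle is the circumcircle.
Circumcentre = (0.5, -1.5), r² = 32.5.
r = √(32.5) ≈ 5.70.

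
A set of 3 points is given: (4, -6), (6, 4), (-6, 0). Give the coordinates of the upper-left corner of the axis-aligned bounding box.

(-6, 4)

x-range [-6, 6], y-range [-6, 4].
The upper-left corner is (-6, 4).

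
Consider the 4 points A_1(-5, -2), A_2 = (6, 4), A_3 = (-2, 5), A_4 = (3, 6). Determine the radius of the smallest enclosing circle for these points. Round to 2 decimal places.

6.26

A smallest enclosing disk is always determined by at most three of the input points on its boundary.
The farthest pair is A_1–A_2 with squared distance 157. The circle on this segment as diameter has centre (0.5, 1) and r² = 157/4 = 39.25.
Check A_3: distance² to centre = 22.25 ≤ 39.25, so it lies inside.
All remaining points lie in this disk, and no smaller disk contains both endpoints, so this is the minimum enclosing circle.
r = √(39.25) ≈ 6.26.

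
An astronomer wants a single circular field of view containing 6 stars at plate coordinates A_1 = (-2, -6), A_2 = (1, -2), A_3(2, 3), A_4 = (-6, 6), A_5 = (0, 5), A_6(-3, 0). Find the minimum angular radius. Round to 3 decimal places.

A smallest enclosing disk is always determined by at most three of the input points on its boundary.
The minimum enclosing circle is determined by three boundary points: A_1, A_3, A_4.
Their circumcentre is (-51/14, 5/42) with r² = 35405/882.
The farthest remaining point A_5 is at distance² 32717/882 ≤ 35405/882.
r = √(35405/882) ≈ 6.336.

6.336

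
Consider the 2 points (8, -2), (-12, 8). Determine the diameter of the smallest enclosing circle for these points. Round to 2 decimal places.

22.36

The smallest circle enclosing two points has them as diameter endpoints.
Centre = midpoint = (-2, 3); r² = |(8, -2)−(-12, 8)|²/4 = 500/4 = 125.
Diameter = 2r = 2√125 ≈ 22.36.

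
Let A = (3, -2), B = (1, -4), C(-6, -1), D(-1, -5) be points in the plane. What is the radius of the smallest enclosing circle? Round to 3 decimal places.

4.528

The farthest pair is A–C with squared distance 82. The circle on this segment as diameter has centre (-1.5, -1.5) and r² = 82/4 = 20.5.
Check B: distance² to centre = 12.5 ≤ 20.5, so it lies inside.
All remaining points lie in this disk, and no smaller disk contains both endpoints, so this is the minimum enclosing circle.
r = √(20.5) ≈ 4.528.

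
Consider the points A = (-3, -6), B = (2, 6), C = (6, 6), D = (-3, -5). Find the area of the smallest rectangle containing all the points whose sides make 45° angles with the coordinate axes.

In coordinates u = x + y, v = x − y the rectangle is axis-aligned; the map (x,y)→(u,v) scales areas by 2.
u-values: -9, 8, 12, -8; range = 12 − (-9) = 21.
v-values: 3, -4, 0, 2; range = 3 − (-4) = 7.
Area = (21 × 7) / 2 = 73.5.

73.5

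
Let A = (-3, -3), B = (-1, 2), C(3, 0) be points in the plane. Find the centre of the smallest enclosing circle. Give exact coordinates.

(-0.125, -1.25)

Side lengths²: AB² = 29, AC² = 45, BC² = 20.
Since AC² = 45 < 29 + 20 = 49, the triangle is acute, so the smallest enclosing circle is the circumcircle.
Circumcentre = (-0.125, -1.25), r² = 11.328125.
Centre = (-0.125, -1.25).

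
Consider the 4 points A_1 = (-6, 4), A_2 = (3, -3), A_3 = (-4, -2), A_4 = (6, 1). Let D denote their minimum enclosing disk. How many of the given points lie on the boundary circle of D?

3

The minimum enclosing circle is determined by three boundary points: A_1, A_2, A_4.
Their circumcentre is (-1/38, 91/38) with r² = 27625/722.
The farthest remaining point A_3 is at distance² 25345/722 ≤ 27625/722.
The points at distance exactly r from the centre are A_1, A_2, A_4 — 3 points.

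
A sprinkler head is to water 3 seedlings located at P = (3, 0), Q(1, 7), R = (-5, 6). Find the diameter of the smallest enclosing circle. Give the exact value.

Side lengths²: PQ² = 53, PR² = 100, QR² = 37.
Since PR² = 100 ≥ 53 + 37 = 90, the angle opposite PR is not acute, so the smallest enclosing circle has PR as diameter.
Centre = midpoint of PR = (-1, 3), r² = 100/4 = 25.
Diameter = 2r = 2√25 = 10.

10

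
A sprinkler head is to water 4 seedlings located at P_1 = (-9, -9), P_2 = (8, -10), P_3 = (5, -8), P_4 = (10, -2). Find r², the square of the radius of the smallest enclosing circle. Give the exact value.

By Welzl's lemma the MEC is supported by two points (diametrically opposite) or three points (on a circumcircle).
The farthest pair is P_1–P_4 with squared distance 410. The circle on this segment as diameter has centre (0.5, -5.5) and r² = 410/4 = 102.5.
Check P_2: distance² to centre = 76.5 ≤ 102.5, so it lies inside.
All remaining points lie in this disk, and no smaller disk contains both endpoints, so this is the minimum enclosing circle.

102.5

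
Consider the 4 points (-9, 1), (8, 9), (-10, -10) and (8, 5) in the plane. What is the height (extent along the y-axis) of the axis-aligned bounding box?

19

max y = 9, min y = -10, so height = 19.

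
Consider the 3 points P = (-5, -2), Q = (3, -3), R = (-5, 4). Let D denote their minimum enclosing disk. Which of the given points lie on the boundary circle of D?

Side lengths²: PQ² = 65, PR² = 36, QR² = 113.
Since QR² = 113 ≥ 65 + 36 = 101, the angle opposite QR is not acute, so the smallest enclosing circle has QR as diameter.
Centre = midpoint of QR = (-1, 0.5), r² = 113/4 = 28.25.
The points at distance exactly r from the centre are Q, R — 2 points.

Q, R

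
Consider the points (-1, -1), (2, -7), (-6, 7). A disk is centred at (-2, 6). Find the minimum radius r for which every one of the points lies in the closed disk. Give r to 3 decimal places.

The required radius is the distance from (-2, 6) to the farthest point.
Squared distances: 50, 185, 17.
Maximum is 185, attained at (2, -7).
r = √185 ≈ 13.601.

13.601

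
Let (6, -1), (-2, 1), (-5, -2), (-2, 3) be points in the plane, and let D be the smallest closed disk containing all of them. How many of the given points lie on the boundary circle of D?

By Welzl's lemma the MEC is supported by two points (diametrically opposite) or three points (on a circumcircle).
The farthest pair is (6, -1)–(-5, -2) with squared distance 122. The circle on this segment as diameter has centre (0.5, -1.5) and r² = 122/4 = 30.5.
Check (-2, 1): distance² to centre = 12.5 ≤ 30.5, so it lies inside.
All remaining points lie in this disk, and no smaller disk contains both endpoints, so this is the minimum enclosing circle.
The points at distance exactly r from the centre are (6, -1), (-5, -2) — 2 points.

2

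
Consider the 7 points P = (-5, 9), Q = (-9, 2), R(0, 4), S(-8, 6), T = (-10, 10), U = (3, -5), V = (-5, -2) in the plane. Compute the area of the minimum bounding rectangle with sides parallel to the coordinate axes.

195

x ranges over [-10, 3], width 13.
y ranges over [-5, 10], height 15.
Area = 13 × 15 = 195.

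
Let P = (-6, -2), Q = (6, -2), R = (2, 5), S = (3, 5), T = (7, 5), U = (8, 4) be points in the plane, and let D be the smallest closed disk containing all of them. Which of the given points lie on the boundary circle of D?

The farthest pair is P–U with squared distance 232. The circle on this segment as diameter has centre (1, 1) and r² = 232/4 = 58.
Check Q: distance² to centre = 34 ≤ 58, so it lies inside.
All remaining points lie in this disk, and no smaller disk contains both endpoints, so this is the minimum enclosing circle.
The points at distance exactly r from the centre are P, U — 2 points.

P, U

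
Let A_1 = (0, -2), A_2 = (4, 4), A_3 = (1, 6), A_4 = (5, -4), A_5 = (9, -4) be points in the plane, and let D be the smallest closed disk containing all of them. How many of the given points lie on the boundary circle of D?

The minimum enclosing circle of a finite set is fixed by two of the points (as a diameter) or three (as a circumcircle).
The farthest pair is A_3–A_5 with squared distance 164. The circle on this segment as diameter has centre (5, 1) and r² = 164/4 = 41.
Check A_1: distance² to centre = 34 ≤ 41, so it lies inside.
All remaining points lie in this disk, and no smaller disk contains both endpoints, so this is the minimum enclosing circle.
The points at distance exactly r from the centre are A_3, A_5 — 2 points.

2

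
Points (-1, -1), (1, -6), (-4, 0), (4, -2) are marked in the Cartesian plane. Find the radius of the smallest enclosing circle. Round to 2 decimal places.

4.24

The minimum enclosing circle of a finite set is fixed by two of the points (as a diameter) or three (as a circumcircle).
The minimum enclosing circle is determined by three boundary points: (1, -6), (-4, 0), (4, -2).
Their circumcentre is (-9/38, -37/19) with r² = 25925/1444.
The farthest remaining point (-1, -1) is at distance² 2137/1444 ≤ 25925/1444.
r = √(25925/1444) ≈ 4.24.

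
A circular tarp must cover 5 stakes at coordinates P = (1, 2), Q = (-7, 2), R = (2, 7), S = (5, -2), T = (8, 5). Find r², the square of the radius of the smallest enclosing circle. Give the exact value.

The farthest pair is Q–T with squared distance 234. The circle on this segment as diameter has centre (0.5, 3.5) and r² = 234/4 = 58.5.
Check P: distance² to centre = 2.5 ≤ 58.5, so it lies inside.
All remaining points lie in this disk, and no smaller disk contains both endpoints, so this is the minimum enclosing circle.

58.5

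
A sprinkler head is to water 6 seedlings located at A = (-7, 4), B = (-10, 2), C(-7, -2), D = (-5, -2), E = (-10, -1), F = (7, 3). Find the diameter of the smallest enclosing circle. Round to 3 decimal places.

The minimum enclosing circle of a finite set is fixed by two of the points (as a diameter) or three (as a circumcircle).
The farthest pair is E–F with squared distance 305. The circle on this segment as diameter has centre (-1.5, 1) and r² = 305/4 = 76.25.
Check A: distance² to centre = 39.25 ≤ 76.25, so it lies inside.
All remaining points lie in this disk, and no smaller disk contains both endpoints, so this is the minimum enclosing circle.
Diameter = 2r = 2√(76.25) ≈ 17.464.

17.464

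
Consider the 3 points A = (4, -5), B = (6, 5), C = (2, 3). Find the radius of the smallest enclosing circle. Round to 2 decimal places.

Side lengths²: AB² = 104, AC² = 68, BC² = 20.
Since AB² = 104 ≥ 68 + 20 = 88, the angle opposite AB is not acute, so the smallest enclosing circle has AB as diameter.
Centre = midpoint of AB = (5, 0), r² = 104/4 = 26.
r = √26 ≈ 5.10.

5.10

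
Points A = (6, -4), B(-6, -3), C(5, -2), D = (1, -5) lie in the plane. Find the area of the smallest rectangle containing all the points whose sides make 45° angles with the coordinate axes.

78

In coordinates u = x + y, v = x − y the rectangle is axis-aligned; the map (x,y)→(u,v) scales areas by 2.
u-values: 2, -9, 3, -4; range = 3 − (-9) = 12.
v-values: 10, -3, 7, 6; range = 10 − (-3) = 13.
Area = (12 × 13) / 2 = 78.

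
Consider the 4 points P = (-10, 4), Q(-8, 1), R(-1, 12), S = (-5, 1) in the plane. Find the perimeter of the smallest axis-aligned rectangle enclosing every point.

40

Width = max x − min x = -1 − (-10) = 9.
Height = max y − min y = 12 − 1 = 11.
Perimeter = 2(9 + 11) = 40.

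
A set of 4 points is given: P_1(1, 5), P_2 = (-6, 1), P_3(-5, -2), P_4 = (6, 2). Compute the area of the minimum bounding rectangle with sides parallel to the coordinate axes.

84

x ranges over [-6, 6], width 12.
y ranges over [-2, 5], height 7.
Area = 12 × 7 = 84.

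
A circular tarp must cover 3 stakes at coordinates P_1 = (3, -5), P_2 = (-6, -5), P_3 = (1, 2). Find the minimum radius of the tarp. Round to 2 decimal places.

5.15

Side lengths²: P_1P_2² = 81, P_1P_3² = 53, P_2P_3² = 98.
Since P_2P_3² = 98 < 81 + 53 = 134, the triangle is acute, so the smallest enclosing circle is the circumcircle.
Circumcentre = (-1.5, -2.5), r² = 26.5.
r = √(26.5) ≈ 5.15.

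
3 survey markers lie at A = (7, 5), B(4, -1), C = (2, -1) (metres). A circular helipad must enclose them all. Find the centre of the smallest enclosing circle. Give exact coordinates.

(4.5, 2)

Side lengths²: AB² = 45, AC² = 61, BC² = 4.
Since AC² = 61 ≥ 45 + 4 = 49, the angle opposite AC is not acute, so the smallest enclosing circle has AC as diameter.
Centre = midpoint of AC = (4.5, 2), r² = 61/4 = 15.25.
Centre = (4.5, 2).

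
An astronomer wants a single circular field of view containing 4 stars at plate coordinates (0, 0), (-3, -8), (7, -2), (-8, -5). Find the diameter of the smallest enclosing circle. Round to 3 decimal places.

A smallest enclosing disk is always determined by at most three of the input points on its boundary.
The farthest pair is (7, -2)–(-8, -5) with squared distance 234. The circle on this segment as diameter has centre (-0.5, -3.5) and r² = 234/4 = 58.5.
Check (0, 0): distance² to centre = 12.5 ≤ 58.5, so it lies inside.
All remaining points lie in this disk, and no smaller disk contains both endpoints, so this is the minimum enclosing circle.
Diameter = 2r = 2√(58.5) ≈ 15.297.

15.297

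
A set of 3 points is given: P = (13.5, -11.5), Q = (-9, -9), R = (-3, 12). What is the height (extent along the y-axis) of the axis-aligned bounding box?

max y = 12, min y = -11.5, so height = 23.5.

23.5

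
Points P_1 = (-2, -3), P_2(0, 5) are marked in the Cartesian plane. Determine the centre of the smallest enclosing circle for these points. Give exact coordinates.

(-1, 1)

The smallest circle enclosing two points has them as diameter endpoints.
Centre = midpoint = (-1, 1); r² = |P_1P_2|²/4 = 68/4 = 17.
Centre = (-1, 1).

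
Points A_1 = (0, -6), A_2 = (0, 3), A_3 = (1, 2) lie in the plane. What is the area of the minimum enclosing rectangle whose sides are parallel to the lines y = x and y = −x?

In coordinates u = x + y, v = x − y the rectangle is axis-aligned; the map (x,y)→(u,v) scales areas by 2.
u-values: -6, 3, 3; range = 3 − (-6) = 9.
v-values: 6, -3, -1; range = 6 − (-3) = 9.
Area = (9 × 9) / 2 = 40.5.

40.5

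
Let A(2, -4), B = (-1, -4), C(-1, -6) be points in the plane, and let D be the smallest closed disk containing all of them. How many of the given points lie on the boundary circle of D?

3

Side lengths²: AB² = 9, AC² = 13, BC² = 4.
Since AC² = 13 ≥ 9 + 4 = 13, the angle opposite AC is not acute, so the smallest enclosing circle has AC as diameter.
Centre = midpoint of AC = (0.5, -5), r² = 13/4 = 3.25.
The points at distance exactly r from the centre are A, B, C — 3 points.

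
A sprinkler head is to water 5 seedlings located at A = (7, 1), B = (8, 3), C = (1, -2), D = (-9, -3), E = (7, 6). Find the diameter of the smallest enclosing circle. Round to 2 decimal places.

18.36

A smallest enclosing disk is always determined by at most three of the input points on its boundary.
The farthest pair is D–E with squared distance 337. The circle on this segment as diameter has centre (-1, 1.5) and r² = 337/4 = 84.25.
Check A: distance² to centre = 64.25 ≤ 84.25, so it lies inside.
All remaining points lie in this disk, and no smaller disk contains both endpoints, so this is the minimum enclosing circle.
Diameter = 2r = 2√(84.25) ≈ 18.36.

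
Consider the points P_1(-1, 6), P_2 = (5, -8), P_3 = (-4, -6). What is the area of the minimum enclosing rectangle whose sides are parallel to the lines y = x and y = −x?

In coordinates u = x + y, v = x − y the rectangle is axis-aligned; the map (x,y)→(u,v) scales areas by 2.
u-values: 5, -3, -10; range = 5 − (-10) = 15.
v-values: -7, 13, 2; range = 13 − (-7) = 20.
Area = (15 × 20) / 2 = 150.

150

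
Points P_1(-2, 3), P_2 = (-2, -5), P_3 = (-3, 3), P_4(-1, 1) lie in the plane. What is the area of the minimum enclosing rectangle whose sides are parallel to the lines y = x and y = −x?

In coordinates u = x + y, v = x − y the rectangle is axis-aligned; the map (x,y)→(u,v) scales areas by 2.
u-values: 1, -7, 0, 0; range = 1 − (-7) = 8.
v-values: -5, 3, -6, -2; range = 3 − (-6) = 9.
Area = (8 × 9) / 2 = 36.

36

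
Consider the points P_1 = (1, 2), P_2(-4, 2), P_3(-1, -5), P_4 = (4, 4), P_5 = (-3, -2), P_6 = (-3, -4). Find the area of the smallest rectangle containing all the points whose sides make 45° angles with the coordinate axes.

In coordinates u = x + y, v = x − y the rectangle is axis-aligned; the map (x,y)→(u,v) scales areas by 2.
u-values: 3, -2, -6, 8, -5, -7; range = 8 − (-7) = 15.
v-values: -1, -6, 4, 0, -1, 1; range = 4 − (-6) = 10.
Area = (15 × 10) / 2 = 75.

75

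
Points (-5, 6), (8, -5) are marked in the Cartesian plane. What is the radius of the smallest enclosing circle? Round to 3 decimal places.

The smallest circle enclosing two points has them as diameter endpoints.
Centre = midpoint = (1.5, 0.5); r² = |(-5, 6)−(8, -5)|²/4 = 290/4 = 72.5.
r = √(72.5) ≈ 8.515.

8.515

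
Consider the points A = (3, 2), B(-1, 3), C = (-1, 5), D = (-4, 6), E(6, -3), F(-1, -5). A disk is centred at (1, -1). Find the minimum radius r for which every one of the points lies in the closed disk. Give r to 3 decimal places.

8.602

The required radius is the distance from (1, -1) to the farthest point.
Squared distances: 13, 20, 40, 74, 29, 20.
Maximum is 74, attained at D.
r = √74 ≈ 8.602.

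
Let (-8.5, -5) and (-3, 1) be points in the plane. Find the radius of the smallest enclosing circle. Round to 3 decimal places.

4.070

The smallest circle enclosing two points has them as diameter endpoints.
Centre = midpoint = (-5.75, -2); r² = |(-8.5, -5)−(-3, 1)|²/4 = 66.25/4 = 16.5625.
r = √(16.5625) ≈ 4.070.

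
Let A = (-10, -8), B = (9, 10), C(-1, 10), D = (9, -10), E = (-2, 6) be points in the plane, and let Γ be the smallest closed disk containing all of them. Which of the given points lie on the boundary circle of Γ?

A, B, D

The minimum enclosing circle of a finite set is fixed by two of the points (as a diameter) or three (as a circumcircle).
The minimum enclosing circle is determined by three boundary points: A, B, D.
Their circumcentre is (17/38, 0) with r² = 250025/1444.
The farthest remaining point C is at distance² 147425/1444 ≤ 250025/1444.
The points at distance exactly r from the centre are A, B, D — 3 points.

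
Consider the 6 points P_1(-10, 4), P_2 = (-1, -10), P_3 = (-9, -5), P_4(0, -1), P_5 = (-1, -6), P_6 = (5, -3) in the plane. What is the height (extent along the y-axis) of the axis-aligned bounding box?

max y = 4, min y = -10, so height = 14.

14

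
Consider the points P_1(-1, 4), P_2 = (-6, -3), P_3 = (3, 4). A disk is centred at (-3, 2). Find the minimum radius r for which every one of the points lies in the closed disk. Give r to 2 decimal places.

The required radius is the distance from (-3, 2) to the farthest point.
Squared distances: 8, 34, 40.
Maximum is 40, attained at P_3.
r = √40 ≈ 6.32.

6.32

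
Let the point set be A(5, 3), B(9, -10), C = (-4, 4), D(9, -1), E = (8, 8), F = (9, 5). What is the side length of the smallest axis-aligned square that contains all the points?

18

The bounding box has width 13 and height 18.
An axis-aligned square enclosing the set must have side ≥ max(width, height).
So the minimum side is max(13, 18) = 18.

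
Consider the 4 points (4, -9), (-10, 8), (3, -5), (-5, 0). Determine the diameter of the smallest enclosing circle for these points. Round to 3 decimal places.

22.023

The minimum enclosing circle of a finite set is fixed by two of the points (as a diameter) or three (as a circumcircle).
The farthest pair is (4, -9)–(-10, 8) with squared distance 485. The circle on this segment as diameter has centre (-3, -0.5) and r² = 485/4 = 121.25.
Check (3, -5): distance² to centre = 56.25 ≤ 121.25, so it lies inside.
All remaining points lie in this disk, and no smaller disk contains both endpoints, so this is the minimum enclosing circle.
Diameter = 2r = 2√(121.25) ≈ 22.023.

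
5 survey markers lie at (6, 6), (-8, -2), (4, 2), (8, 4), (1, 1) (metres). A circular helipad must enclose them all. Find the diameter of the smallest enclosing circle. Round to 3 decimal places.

17.088

The farthest pair is (-8, -2)–(8, 4) with squared distance 292. The circle on this segment as diameter has centre (0, 1) and r² = 292/4 = 73.
Check (6, 6): distance² to centre = 61 ≤ 73, so it lies inside.
All remaining points lie in this disk, and no smaller disk contains both endpoints, so this is the minimum enclosing circle.
Diameter = 2r = 2√73 ≈ 17.088.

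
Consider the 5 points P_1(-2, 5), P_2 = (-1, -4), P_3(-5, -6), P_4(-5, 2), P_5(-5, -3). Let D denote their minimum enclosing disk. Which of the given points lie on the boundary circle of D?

P_1, P_3

By Welzl's lemma the MEC is supported by two points (diametrically opposite) or three points (on a circumcircle).
The farthest pair is P_1–P_3 with squared distance 130. The circle on this segment as diameter has centre (-3.5, -0.5) and r² = 130/4 = 32.5.
Check P_2: distance² to centre = 18.5 ≤ 32.5, so it lies inside.
All remaining points lie in this disk, and no smaller disk contains both endpoints, so this is the minimum enclosing circle.
The points at distance exactly r from the centre are P_1, P_3 — 2 points.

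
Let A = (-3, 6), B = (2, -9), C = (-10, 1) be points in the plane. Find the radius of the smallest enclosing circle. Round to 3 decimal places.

Side lengths²: AB² = 250, AC² = 74, BC² = 244.
Since AB² = 250 < 244 + 74 = 318, the triangle is acute, so the smallest enclosing circle is the circumcircle.
Circumcentre = (-32/13, -28/13), r² = 11285/169.
r = √(11285/169) ≈ 8.172.

8.172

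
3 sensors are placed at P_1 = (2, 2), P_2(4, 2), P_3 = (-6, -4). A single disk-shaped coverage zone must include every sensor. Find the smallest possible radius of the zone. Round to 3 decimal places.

Side lengths²: P_1P_2² = 4, P_1P_3² = 100, P_2P_3² = 136.
Since P_2P_3² = 136 ≥ 100 + 4 = 104, the angle opposite P_2P_3 is not acute, so the smallest enclosing circle has P_2P_3 as diameter.
Centre = midpoint of P_2P_3 = (-1, -1), r² = 136/4 = 34.
r = √34 ≈ 5.831.

5.831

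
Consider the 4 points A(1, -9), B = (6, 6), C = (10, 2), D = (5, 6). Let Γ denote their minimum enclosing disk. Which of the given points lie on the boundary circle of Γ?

A, B

The minimum enclosing circle of a finite set is fixed by two of the points (as a diameter) or three (as a circumcircle).
The farthest pair is A–B with squared distance 250. The circle on this segment as diameter has centre (3.5, -1.5) and r² = 250/4 = 62.5.
Check C: distance² to centre = 54.5 ≤ 62.5, so it lies inside.
All remaining points lie in this disk, and no smaller disk contains both endpoints, so this is the minimum enclosing circle.
The points at distance exactly r from the centre are A, B — 2 points.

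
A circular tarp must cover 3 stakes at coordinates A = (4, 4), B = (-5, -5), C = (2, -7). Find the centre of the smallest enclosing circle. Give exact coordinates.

Side lengths²: AB² = 162, AC² = 125, BC² = 53.
Since AB² = 162 < 125 + 53 = 178, the triangle is acute, so the smallest enclosing circle is the circumcircle.
Circumcentre = (-1/18, -17/18), r² = 6625/162.
Centre = (-1/18, -17/18).

(-1/18, -17/18)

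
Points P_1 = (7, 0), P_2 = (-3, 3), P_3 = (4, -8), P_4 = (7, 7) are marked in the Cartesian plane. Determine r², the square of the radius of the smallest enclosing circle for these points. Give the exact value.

The minimum enclosing circle is determined by three boundary points: P_2, P_3, P_4.
Their circumcentre is (94/23, -5/23) with r² = 32045/529.
The farthest remaining point P_1 is at distance² 4514/529 ≤ 32045/529.

32045/529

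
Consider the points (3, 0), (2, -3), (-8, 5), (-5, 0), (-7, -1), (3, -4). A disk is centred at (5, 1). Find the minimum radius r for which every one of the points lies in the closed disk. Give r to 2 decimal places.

The required radius is the distance from (5, 1) to the farthest point.
Squared distances: 5, 25, 185, 101, 148, 29.
Maximum is 185, attained at (-8, 5).
r = √185 ≈ 13.60.

13.60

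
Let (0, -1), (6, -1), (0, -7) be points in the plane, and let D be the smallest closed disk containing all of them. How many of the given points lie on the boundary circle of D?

3

Call the three points A, B, C in the order given.
Side lengths²: AB² = 36, AC² = 36, BC² = 72.
Since BC² = 72 ≥ 36 + 36 = 72, the angle opposite BC is not acute, so the smallest enclosing circle has BC as diameter.
Centre = midpoint of BC = (3, -4), r² = 72/4 = 18.
The points at distance exactly r from the centre are (0, -1), (6, -1), (0, -7) — 3 points.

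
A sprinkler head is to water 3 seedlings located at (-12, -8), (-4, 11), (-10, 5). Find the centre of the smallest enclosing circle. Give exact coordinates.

Call the three points A, B, C in the order given.
Side lengths²: AB² = 425, AC² = 173, BC² = 72.
Since AB² = 425 ≥ 173 + 72 = 245, the angle opposite AB is not acute, so the smallest enclosing circle has AB as diameter.
Centre = midpoint of AB = (-8, 1.5), r² = 425/4 = 106.25.
Centre = (-8, 1.5).

(-8, 1.5)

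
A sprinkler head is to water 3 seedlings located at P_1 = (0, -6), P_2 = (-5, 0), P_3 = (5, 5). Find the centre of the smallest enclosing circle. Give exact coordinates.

(41/34, 3/34)

Side lengths²: P_1P_2² = 61, P_1P_3² = 146, P_2P_3² = 125.
Since P_1P_3² = 146 < 125 + 61 = 186, the triangle is acute, so the smallest enclosing circle is the circumcircle.
Circumcentre = (41/34, 3/34), r² = 22265/578.
Centre = (41/34, 3/34).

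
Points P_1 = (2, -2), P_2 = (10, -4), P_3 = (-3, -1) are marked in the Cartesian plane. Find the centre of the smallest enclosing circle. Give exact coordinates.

Side lengths²: P_1P_2² = 68, P_1P_3² = 26, P_2P_3² = 178.
Since P_2P_3² = 178 ≥ 68 + 26 = 94, the angle opposite P_2P_3 is not acute, so the smallest enclosing circle has P_2P_3 as diameter.
Centre = midpoint of P_2P_3 = (3.5, -2.5), r² = 178/4 = 44.5.
Centre = (3.5, -2.5).

(3.5, -2.5)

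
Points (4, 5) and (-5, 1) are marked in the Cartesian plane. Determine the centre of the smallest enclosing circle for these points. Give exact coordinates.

(-0.5, 3)

The smallest circle enclosing two points has them as diameter endpoints.
Centre = midpoint = (-0.5, 3); r² = |(4, 5)−(-5, 1)|²/4 = 97/4 = 24.25.
Centre = (-0.5, 3).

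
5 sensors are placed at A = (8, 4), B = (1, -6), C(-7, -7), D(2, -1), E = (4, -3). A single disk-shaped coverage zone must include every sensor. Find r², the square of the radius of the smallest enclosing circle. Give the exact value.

A smallest enclosing disk is always determined by at most three of the input points on its boundary.
The farthest pair is A–C with squared distance 346. The circle on this segment as diameter has centre (0.5, -1.5) and r² = 346/4 = 86.5.
Check B: distance² to centre = 20.5 ≤ 86.5, so it lies inside.
All remaining points lie in this disk, and no smaller disk contains both endpoints, so this is the minimum enclosing circle.

86.5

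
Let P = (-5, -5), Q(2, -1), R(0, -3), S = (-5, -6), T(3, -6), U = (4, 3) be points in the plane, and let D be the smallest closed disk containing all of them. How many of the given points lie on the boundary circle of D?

A smallest enclosing disk is always determined by at most three of the input points on its boundary.
The farthest pair is S–U with squared distance 162. The circle on this segment as diameter has centre (-0.5, -1.5) and r² = 162/4 = 40.5.
Check P: distance² to centre = 32.5 ≤ 40.5, so it lies inside.
All remaining points lie in this disk, and no smaller disk contains both endpoints, so this is the minimum enclosing circle.
The points at distance exactly r from the centre are S, U — 2 points.

2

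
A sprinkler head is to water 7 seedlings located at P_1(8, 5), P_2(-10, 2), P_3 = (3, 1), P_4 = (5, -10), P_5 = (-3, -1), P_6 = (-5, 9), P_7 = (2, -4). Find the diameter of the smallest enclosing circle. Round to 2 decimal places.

The farthest pair is P_4–P_6 with squared distance 461. The circle on this segment as diameter has centre (0, -0.5) and r² = 461/4 = 115.25.
Check P_1: distance² to centre = 94.25 ≤ 115.25, so it lies inside.
All remaining points lie in this disk, and no smaller disk contains both endpoints, so this is the minimum enclosing circle.
Diameter = 2r = 2√(115.25) ≈ 21.47.

21.47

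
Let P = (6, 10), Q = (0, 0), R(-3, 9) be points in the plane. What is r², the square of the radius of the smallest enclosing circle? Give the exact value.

3485/98

Side lengths²: PQ² = 136, PR² = 82, QR² = 90.
Since PQ² = 136 < 90 + 82 = 172, the triangle is acute, so the smallest enclosing circle is the circumcircle.
Circumcentre = (27/14, 79/14), r² = 3485/98.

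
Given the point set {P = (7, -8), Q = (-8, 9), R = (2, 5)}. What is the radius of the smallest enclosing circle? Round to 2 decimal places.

Side lengths²: PQ² = 514, PR² = 194, QR² = 116.
Since PQ² = 514 ≥ 194 + 116 = 310, the angle opposite PQ is not acute, so the smallest enclosing circle has PQ as diameter.
Centre = midpoint of PQ = (-0.5, 0.5), r² = 514/4 = 128.5.
r = √(128.5) ≈ 11.34.

11.34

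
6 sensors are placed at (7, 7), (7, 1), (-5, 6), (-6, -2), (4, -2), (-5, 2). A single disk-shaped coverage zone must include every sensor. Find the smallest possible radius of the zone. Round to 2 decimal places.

By Welzl's lemma the MEC is supported by two points (diametrically opposite) or three points (on a circumcircle).
The farthest pair is (7, 7)–(-6, -2) with squared distance 250. The circle on this segment as diameter has centre (0.5, 2.5) and r² = 250/4 = 62.5.
Check (7, 1): distance² to centre = 44.5 ≤ 62.5, so it lies inside.
All remaining points lie in this disk, and no smaller disk contains both endpoints, so this is the minimum enclosing circle.
r = √(62.5) ≈ 7.91.

7.91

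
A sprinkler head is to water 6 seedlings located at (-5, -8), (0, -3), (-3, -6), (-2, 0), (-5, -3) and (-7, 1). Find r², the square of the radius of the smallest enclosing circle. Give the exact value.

5525/242

The minimum enclosing circle of a finite set is fixed by two of the points (as a diameter) or three (as a circumcircle).
The minimum enclosing circle is determined by three boundary points: (-5, -8), (0, -3), (-7, 1).
Their circumcentre is (-105/22, -71/22) with r² = 5525/242.
The farthest remaining point (-2, 0) is at distance² 4381/242 ≤ 5525/242.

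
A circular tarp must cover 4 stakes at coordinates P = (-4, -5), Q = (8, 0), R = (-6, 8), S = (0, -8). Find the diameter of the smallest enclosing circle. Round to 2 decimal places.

17.71

The minimum enclosing circle of a finite set is fixed by two of the points (as a diameter) or three (as a circumcircle).
The minimum enclosing circle is determined by three boundary points: Q, R, S.
Their circumcentre is (-9/11, 9/11) with r² = 9490/121.
The farthest remaining point P is at distance² 5321/121 ≤ 9490/121.
Diameter = 2r = 2√(9490/121) ≈ 17.71.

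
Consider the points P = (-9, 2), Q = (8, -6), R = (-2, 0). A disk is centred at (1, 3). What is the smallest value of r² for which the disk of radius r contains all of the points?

130

The required radius is the distance from (1, 3) to the farthest point.
Squared distances: 101, 130, 18.
Maximum is 130, attained at Q.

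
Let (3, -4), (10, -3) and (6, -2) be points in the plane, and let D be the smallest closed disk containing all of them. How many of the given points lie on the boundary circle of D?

2

Call the three points A, B, C in the order given.
Side lengths²: AB² = 50, AC² = 13, BC² = 17.
Since AB² = 50 ≥ 17 + 13 = 30, the angle opposite AB is not acute, so the smallest enclosing circle has AB as diameter.
Centre = midpoint of AB = (6.5, -3.5), r² = 50/4 = 12.5.
The points at distance exactly r from the centre are (3, -4), (10, -3) — 2 points.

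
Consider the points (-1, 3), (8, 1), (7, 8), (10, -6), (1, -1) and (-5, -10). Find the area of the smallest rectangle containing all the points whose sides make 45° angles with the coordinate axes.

In coordinates u = x + y, v = x − y the rectangle is axis-aligned; the map (x,y)→(u,v) scales areas by 2.
u-values: 2, 9, 15, 4, 0, -15; range = 15 − (-15) = 30.
v-values: -4, 7, -1, 16, 2, 5; range = 16 − (-4) = 20.
Area = (30 × 20) / 2 = 300.

300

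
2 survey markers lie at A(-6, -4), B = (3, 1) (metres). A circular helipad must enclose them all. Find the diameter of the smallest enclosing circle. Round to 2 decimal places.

The smallest circle enclosing two points has them as diameter endpoints.
Centre = midpoint = (-1.5, -1.5); r² = |AB|²/4 = 106/4 = 26.5.
Diameter = 2r = 2√(26.5) ≈ 10.30.

10.30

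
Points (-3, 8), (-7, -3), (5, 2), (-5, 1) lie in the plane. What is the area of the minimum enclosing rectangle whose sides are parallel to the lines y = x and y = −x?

In coordinates u = x + y, v = x − y the rectangle is axis-aligned; the map (x,y)→(u,v) scales areas by 2.
u-values: 5, -10, 7, -4; range = 7 − (-10) = 17.
v-values: -11, -4, 3, -6; range = 3 − (-11) = 14.
Area = (17 × 14) / 2 = 119.

119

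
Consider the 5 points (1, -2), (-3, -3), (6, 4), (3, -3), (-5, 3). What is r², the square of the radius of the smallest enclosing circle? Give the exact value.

A smallest enclosing disk is always determined by at most three of the input points on its boundary.
The minimum enclosing circle is determined by three boundary points: (-3, -3), (6, 4), (-5, 3).
Their circumcentre is (23/34, 53/34) with r² = 19825/578.
The farthest remaining point (3, -3) is at distance² 15133/578 ≤ 19825/578.

19825/578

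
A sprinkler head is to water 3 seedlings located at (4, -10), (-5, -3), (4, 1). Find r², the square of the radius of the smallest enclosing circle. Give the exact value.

6305/162

Call the three points A, B, C in the order given.
Side lengths²: AB² = 130, AC² = 121, BC² = 97.
Since AB² = 130 < 121 + 97 = 218, the triangle is acute, so the smallest enclosing circle is the circumcircle.
Circumcentre = (19/18, -4.5), r² = 6305/162.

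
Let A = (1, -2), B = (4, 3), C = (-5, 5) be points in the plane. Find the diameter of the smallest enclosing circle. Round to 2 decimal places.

9.72

Side lengths²: AB² = 34, AC² = 85, BC² = 85.
Since BC² = 85 < 85 + 34 = 119, the triangle is acute, so the smallest enclosing circle is the circumcircle.
Circumcentre = (-5/6, 2.5), r² = 425/18.
Diameter = 2r = 2√(425/18) ≈ 9.72.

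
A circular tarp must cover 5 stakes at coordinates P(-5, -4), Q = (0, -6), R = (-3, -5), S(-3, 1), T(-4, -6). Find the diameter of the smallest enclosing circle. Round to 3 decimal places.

7.693

The minimum enclosing circle of a finite set is fixed by two of the points (as a diameter) or three (as a circumcircle).
The minimum enclosing circle is determined by three boundary points: Q, S, T.
Their circumcentre is (-2, -19/7) with r² = 725/49.
The farthest remaining point P is at distance² 522/49 ≤ 725/49.
Diameter = 2r = 2√(725/49) ≈ 7.693.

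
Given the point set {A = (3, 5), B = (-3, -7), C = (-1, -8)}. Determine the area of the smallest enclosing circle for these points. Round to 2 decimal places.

Side lengths²: AB² = 180, AC² = 185, BC² = 5.
Since AC² = 185 ≥ 180 + 5 = 185, the angle opposite AC is not acute, so the smallest enclosing circle has AC as diameter.
Centre = midpoint of AC = (1, -1.5), r² = 185/4 = 46.25.
Area = π·r² = π·46.25 ≈ 145.30.

145.30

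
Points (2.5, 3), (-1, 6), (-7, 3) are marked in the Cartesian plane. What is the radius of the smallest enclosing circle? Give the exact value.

Call the three points A, B, C in the order given.
Side lengths²: AB² = 21.25, AC² = 90.25, BC² = 45.
Since AC² = 90.25 ≥ 45 + 21.25 = 66.25, the angle opposite AC is not acute, so the smallest enclosing circle has AC as diameter.
Centre = midpoint of AC = (-2.25, 3), r² = 90.25/4 = 22.5625.
r = √(22.5625) = 4.75.

4.75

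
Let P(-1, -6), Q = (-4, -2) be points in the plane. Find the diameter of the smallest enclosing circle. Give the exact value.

The smallest circle enclosing two points has them as diameter endpoints.
Centre = midpoint = (-2.5, -4); r² = |PQ|²/4 = 25/4 = 6.25.
Diameter = 2r = 2√(6.25) = 5.

5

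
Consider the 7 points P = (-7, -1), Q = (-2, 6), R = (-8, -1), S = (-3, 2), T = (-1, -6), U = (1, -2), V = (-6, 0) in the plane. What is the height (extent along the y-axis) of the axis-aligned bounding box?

12

max y = 6, min y = -6, so height = 12.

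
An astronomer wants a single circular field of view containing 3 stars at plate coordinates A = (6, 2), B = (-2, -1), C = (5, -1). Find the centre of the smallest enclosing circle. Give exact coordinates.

(2, 0.5)

Side lengths²: AB² = 73, AC² = 10, BC² = 49.
Since AB² = 73 ≥ 49 + 10 = 59, the angle opposite AB is not acute, so the smallest enclosing circle has AB as diameter.
Centre = midpoint of AB = (2, 0.5), r² = 73/4 = 18.25.
Centre = (2, 0.5).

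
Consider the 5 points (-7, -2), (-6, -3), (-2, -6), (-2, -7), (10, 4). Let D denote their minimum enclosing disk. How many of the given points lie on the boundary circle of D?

By Welzl's lemma the MEC is supported by two points (diametrically opposite) or three points (on a circumcircle).
The farthest pair is (-7, -2)–(10, 4) with squared distance 325. The circle on this segment as diameter has centre (1.5, 1) and r² = 325/4 = 81.25.
Check (-6, -3): distance² to centre = 72.25 ≤ 81.25, so it lies inside.
All remaining points lie in this disk, and no smaller disk contains both endpoints, so this is the minimum enclosing circle.
The points at distance exactly r from the centre are (-7, -2), (10, 4) — 2 points.

2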